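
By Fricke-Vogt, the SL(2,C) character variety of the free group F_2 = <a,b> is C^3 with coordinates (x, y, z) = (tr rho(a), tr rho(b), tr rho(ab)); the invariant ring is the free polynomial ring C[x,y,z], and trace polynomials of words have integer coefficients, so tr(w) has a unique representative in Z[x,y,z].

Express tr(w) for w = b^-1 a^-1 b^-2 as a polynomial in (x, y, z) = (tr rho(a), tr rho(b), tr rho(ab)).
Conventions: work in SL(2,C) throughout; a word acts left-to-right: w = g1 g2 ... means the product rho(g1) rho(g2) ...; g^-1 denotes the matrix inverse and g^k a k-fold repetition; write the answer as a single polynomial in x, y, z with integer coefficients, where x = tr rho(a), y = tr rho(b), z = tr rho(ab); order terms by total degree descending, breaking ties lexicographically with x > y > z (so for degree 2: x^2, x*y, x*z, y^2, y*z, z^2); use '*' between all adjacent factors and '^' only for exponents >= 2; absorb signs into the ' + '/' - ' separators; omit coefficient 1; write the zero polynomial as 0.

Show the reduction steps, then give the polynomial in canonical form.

and tr(b^-1) = tr(b) = y
tr(b^-2) = tr(b^-1) tr(b) - tr(1)  (eliminate b^-1) = y^2 - 2
tr(b^-3) = tr(b^-2) tr(b) - tr(b^-1)  (eliminate b^-1) = y^3 - 3*y
and tr(a b^-1) = tr(a) tr(b) - tr(a b)  (eliminate b^-1) = x*y - z
tr(a b^-2) = tr(a b^-1) tr(b) - tr(a)  (eliminate b^-1) = x*y^2 - y*z - x
tr(b^-3 a) = tr(a b^-2) tr(b) - tr(a b^-1)  (eliminate b^-1) = x*y^3 - y^2*z - 2*x*y + z
and tr(b^-1 a^-1 b^-2) = tr(b^-3) tr(a) - tr(b^-3 a)  (eliminate a^-1) = y^2*z - x*y - z

y^2*z - x*y - z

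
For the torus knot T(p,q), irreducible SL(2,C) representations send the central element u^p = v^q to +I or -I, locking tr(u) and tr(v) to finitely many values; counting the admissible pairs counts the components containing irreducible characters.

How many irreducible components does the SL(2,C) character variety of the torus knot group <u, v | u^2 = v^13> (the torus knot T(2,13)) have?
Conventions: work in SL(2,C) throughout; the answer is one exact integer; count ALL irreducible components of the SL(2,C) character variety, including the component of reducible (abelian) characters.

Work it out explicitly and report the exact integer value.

For T(2,13): irreducibility forces the central element u^2 = v^13 to one of +I, -I.
On an irreducible component, tr(u) is locked at 2*cos(pi*alpha/2) for some alpha in 1..1, and tr(v) at 2*cos(pi*beta/13) for some beta in 1..12.
The two central values (-1)^alpha I and (-1)^beta I must be the same matrix, so alpha and beta share a parity.
Enumerate parity-matched pairs: 1*6 odd-odd plus 0*6 even-even gives 6.
Total: 6 irreducible-character components + 1 reducible (abelian) component = 7.

7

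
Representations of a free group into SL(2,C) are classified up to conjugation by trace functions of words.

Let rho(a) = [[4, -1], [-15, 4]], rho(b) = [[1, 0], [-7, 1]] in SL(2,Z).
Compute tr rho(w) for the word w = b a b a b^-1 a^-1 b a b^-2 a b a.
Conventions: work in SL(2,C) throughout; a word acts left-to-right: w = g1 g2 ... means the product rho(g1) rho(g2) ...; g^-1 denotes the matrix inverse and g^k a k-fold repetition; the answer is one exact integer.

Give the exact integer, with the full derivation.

rho(b) = [[1, 0], [-7, 1]]
... * rho(a) = [[4, -1], [-15, 4]]  ->  [[4, -1], [-43, 11]]
... * rho(b) = [[1, 0], [-7, 1]]  ->  [[11, -1], [-120, 11]]
... * rho(a) = [[4, -1], [-15, 4]]  ->  [[59, -15], [-645, 164]]
... * rho(b^-1) = [[1, 0], [7, 1]]  ->  [[-46, -15], [503, 164]]
... * rho(a^-1) = [[4, 1], [15, 4]]  ->  [[-409, -106], [4472, 1159]]
... * rho(b) = [[1, 0], [-7, 1]]  ->  [[333, -106], [-3641, 1159]]
... * rho(a) = [[4, -1], [-15, 4]]  ->  [[2922, -757], [-31949, 8277]]
... * rho(b^-1) = [[1, 0], [7, 1]]  ->  [[-2377, -757], [25990, 8277]]
... * rho(b^-1) = [[1, 0], [7, 1]]  ->  [[-7676, -757], [83929, 8277]]
... * rho(a) = [[4, -1], [-15, 4]]  ->  [[-19349, 4648], [211561, -50821]]
... * rho(b) = [[1, 0], [-7, 1]]  ->  [[-51885, 4648], [567308, -50821]]
... * rho(a) = [[4, -1], [-15, 4]]  ->  [[-277260, 70477], [3031547, -770592]]
tr = -277260 + -770592 = -1047852

-1047852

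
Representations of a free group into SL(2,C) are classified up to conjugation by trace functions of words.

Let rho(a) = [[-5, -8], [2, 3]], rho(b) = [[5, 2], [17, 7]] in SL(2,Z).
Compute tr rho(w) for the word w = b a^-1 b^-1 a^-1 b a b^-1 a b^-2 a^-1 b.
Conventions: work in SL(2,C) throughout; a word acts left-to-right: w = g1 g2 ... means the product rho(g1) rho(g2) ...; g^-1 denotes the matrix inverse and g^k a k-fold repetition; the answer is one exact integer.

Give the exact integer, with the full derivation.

-3818131048712

rho(b) = [[5, 2], [17, 7]]
... * rho(a^-1) = [[3, 8], [-2, -5]]  ->  [[11, 30], [37, 101]]
... * rho(b^-1) = [[7, -2], [-17, 5]]  ->  [[-433, 128], [-1458, 431]]
... * rho(a^-1) = [[3, 8], [-2, -5]]  ->  [[-1555, -4104], [-5236, -13819]]
... * rho(b) = [[5, 2], [17, 7]]  ->  [[-77543, -31838], [-261103, -107205]]
... * rho(a) = [[-5, -8], [2, 3]]  ->  [[324039, 524830], [1091105, 1767209]]
... * rho(b^-1) = [[7, -2], [-17, 5]]  ->  [[-6653837, 1976072], [-22404818, 6653835]]
... * rho(a) = [[-5, -8], [2, 3]]  ->  [[37221329, 59158912], [125331760, 199200049]]
... * rho(b^-1) = [[7, -2], [-17, 5]]  ->  [[-745152201, 221351902], [-2509078513, 745336725]]
... * rho(b^-1) = [[7, -2], [-17, 5]]  ->  [[-8979047741, 2597063912], [-30234273916, 8744840651]]
... * rho(a^-1) = [[3, 8], [-2, -5]]  ->  [[-32131271047, -84817701488], [-108192503050, -285598394583]]
... * rho(b) = [[5, 2], [17, 7]]  ->  [[-1602557280531, -657986452510], [-5396135223161, -2215573768181]]
tr = -1602557280531 + -2215573768181 = -3818131048712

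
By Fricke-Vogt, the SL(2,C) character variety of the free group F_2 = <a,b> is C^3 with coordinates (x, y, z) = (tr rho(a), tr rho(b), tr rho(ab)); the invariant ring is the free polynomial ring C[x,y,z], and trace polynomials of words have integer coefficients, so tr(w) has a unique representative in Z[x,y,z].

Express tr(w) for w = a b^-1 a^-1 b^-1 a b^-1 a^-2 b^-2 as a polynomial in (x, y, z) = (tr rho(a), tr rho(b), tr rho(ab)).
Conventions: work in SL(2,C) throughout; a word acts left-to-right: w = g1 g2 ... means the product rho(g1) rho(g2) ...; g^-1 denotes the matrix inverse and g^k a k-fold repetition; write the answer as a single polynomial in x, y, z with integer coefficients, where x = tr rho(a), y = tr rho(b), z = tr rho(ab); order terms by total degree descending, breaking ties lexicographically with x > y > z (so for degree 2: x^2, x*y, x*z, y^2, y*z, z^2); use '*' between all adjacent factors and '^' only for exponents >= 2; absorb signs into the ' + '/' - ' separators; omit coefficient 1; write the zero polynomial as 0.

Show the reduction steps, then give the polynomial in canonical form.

use: trace(a b^-1) = trace(a) trace(b) - trace(a b)  (eliminate b^-1) = x*y - z
use: trace(b^-1 a b^-1) = trace(a b^-1) trace(b) - trace(a)  (eliminate b^-1) = x*y^2 - y*z - x
trace(a^2) = trace(a) trace(a) - trace(1)  (reduce the a square) = x^2 - 2
apply: trace(a^2 b) = trace(a) trace(b a) - trace(b)  (reduce the a square) = x*z - y
trace(a b^-1 a) = trace(a^2) trace(b) - trace(a^2 b)  (eliminate b^-1) = x^2*y - x*z - y
trace(a b a b) = trace(b a) trace(b a) - trace(1)  (split on b) = z^2 - 2
use: trace(a b^-1 a b) = trace(a b a) trace(b) - trace(a b a b)  (eliminate b^-1) = x*y*z - y^2 - z^2 + 2
trace(b^-1 a b^-1 a) = trace(a b^-1 a) trace(b) - trace(a b^-1 a b)  (eliminate b^-1) = x^2*y^2 - 2*x*y*z + z^2 - 2
apply: trace(b^-1 a b^-1 a^-1) = trace(b^-1 a b^-1) trace(a) - trace(b^-1 a b^-1 a)  (eliminate a^-1) = x*y*z - x^2 - z^2 + 2
use: trace(a^-2 b^-1 a b^-1) = trace(b^-1 a b^-1 a^-1) trace(a) - trace(b^-1 a b^-1)  (eliminate a^-1) = x^2*y*z - x^3 - x*y^2 - x*z^2 + y*z + 3*x
apply: trace(b^-1 a b^-2 a^-2) = trace(a^-2 b^-1 a b^-1) trace(b) - trace(a^-2 b^-1 a)  (eliminate b^-1) = x^2*y^2*z - x^3*y - x*y^3 - x*y*z^2 + y^2*z + 3*x*y - z
use: trace(b^-2 a^-1) = trace(b^-1 a^-1) trace(b) - trace(b^-1 a^-1 b)  (eliminate b^-1) = y*z - x
use: trace(b^-1 a^-2 b^-2 a b^-1) = trace(b^-1 a b^-2 a^-2) trace(b) - trace(b^-1 a b^-2 a^-2 b)  (eliminate b^-1) = x^2*y^3*z - x^3*y^2 - x*y^4 - x*y^2*z^2 + y^3*z + 3*x*y^2 - 2*y*z + x
apply: trace(b^-1 a^2 b a^-1) = trace(a^2 b a^-1) trace(b) - trace(a^2 b a^-1 b)  (eliminate b^-1) = -x^2*y*z + x^3 + x*y^2 + x*z^2 - 3*x
use: trace(a b a^-1 b^-2 a) = trace(b^-1 a^2 b a^-1) trace(b) - trace(b^-1 a^2 b a^-1 b)  (eliminate b^-1) = -x^2*y^2*z + x^3*y + x*y^3 + x*y*z^2 - 3*x*y - z
trace(a^2 b a) = trace(a) trace(a b a) - trace(a b)  (reduce the a square) = x^2*z - x*y - z
use: trace(b a b a^2) = trace(a) trace(b a b a) - trace(b a b)  (reduce the a square) = x*z^2 - y*z - x
trace(a^2 b a b a) = trace(a) trace(b a b a^2) - trace(b a b a)  (reduce the a square) = x^2*z^2 - x*y*z - x^2 - z^2 + 2
apply: trace(b a b a b a) = trace(b a b a) trace(b a) - trace(a b)  (split on b) = z^3 - 3*z
apply: trace(b a b a b) = trace(b) trace(a b a b) - trace(a b a)  (reduce the b square) = y*z^2 - x*z - y
trace(a^2 b a b a b) = trace(a) trace(b a b a b a) - trace(b a b a b)  (reduce the a square) = x*z^3 - y*z^2 - 2*x*z + y
use: trace(b^-1 a^2 b a b a) = trace(a^2 b a b a) trace(b) - trace(a^2 b a b a b)  (eliminate b^-1) = x^2*y*z^2 - x*y^2*z - x*z^3 - x^2*y + 2*x*z + y
use: trace(a^2 b a b a^-1 b^-1) = trace(b^-1 a^2 b a b) trace(a) - trace(b^-1 a^2 b a b a)  (eliminate a^-1) = -x^2*y*z^2 + x^3*z + x*y^2*z + x*z^3 - 3*x*z - y
use: trace(a b a b a^-1 b^-2 a) = trace(a^2 b a b a^-1 b^-1) trace(b) - trace(a^2 b a b a^-1)  (eliminate b^-1) = -x^2*y^2*z^2 + x^3*y*z + x*y^3*z + x*y*z^3 - 3*x*y*z - y^2 - z^2 + 2
trace(b^-1 a b a b a) = trace(a b a b a) trace(b) - trace(a b a b a b)  (eliminate b^-1) = x*y*z^2 - y^2*z - z^3 - x*y + 3*z
trace(a b a b a b a b) = trace(a b a b) trace(a b a b) - trace(1)  (split on a) = z^4 - 4*z^2 + 2
trace(a b a b a b a b^-1) = trace(a b a b a b a) trace(b) - trace(a b a b a b a b)  (eliminate b^-1) = x*y*z^3 - y^2*z^2 - z^4 - 2*x*y*z + y^2 + 4*z^2 - 2
apply: trace(b^-2 a b a b a b a) = trace(a b a b a b a b^-1) trace(b) - trace(a b a b a b a)  (eliminate b^-1) = x*y^2*z^3 - y^3*z^2 - y*z^4 - 2*x*y^2*z - x*z^3 + y^3 + 5*y*z^2 + 2*x*z - 3*y
use: trace(a b a b a^-1 b^-2 a b) = trace(b^-2 a b a b a b) trace(a) - trace(b^-2 a b a b a b a)  (eliminate a^-1) = -x*y^2*z^3 + x^2*y*z^2 + y^3*z^2 + y*z^4 + x*y^2*z - x^2*y - y^3 - 5*y*z^2 + x*z + 3*y
use: trace(b a b a^-1 b^-2 a b^-1 a) = trace(a b a b a^-1 b^-2 a) trace(b) - trace(a b a b a^-1 b^-2 a b)  (eliminate b^-1) = -x^2*y^3*z^2 + x^3*y^2*z + x*y^4*z + 2*x*y^2*z^3 - x^2*y*z^2 - y^3*z^2 - y*z^4 - 4*x*y^2*z + x^2*y + 4*y*z^2 - x*z - y
trace(a^-1 b^-2 a b^-1 a^-1 b a b) = trace(b a b a^-1 b^-2 a b^-1) trace(a) - trace(b a b a^-1 b^-2 a b^-1 a)  (eliminate a^-1) = x^2*y^3*z^2 - 2*x^3*y^2*z - x*y^4*z - 2*x*y^2*z^3 + x^4*y + x^2*y^3 + 2*x^2*y*z^2 + y^3*z^2 + y*z^4 + 4*x*y^2*z - 4*x^2*y - 4*y*z^2 + y
trace(a^-1 b^-2 a b^-1 a^-1 b a b^-1) = trace(a^-1 b^-2 a b^-1 a^-1 b a) trace(b) - trace(a^-1 b^-2 a b^-1 a^-1 b a b)  (eliminate b^-1) = -x^2*y^3*z^2 + 2*x^3*y^2*z + x*y^4*z + 2*x*y^2*z^3 - x^4*y - x^2*y^3 - 2*x^2*y*z^2 - y^3*z^2 - y*z^4 - 3*x*y^2*z + 3*x^2*y + 3*y*z^2 + y
apply: trace(a^2 b^-2) = trace(b^-1 a^2) trace(b) - trace(b^-1 a^2 b)  (eliminate b^-1) = x^2*y^2 - x*y*z - x^2 - y^2 + 2
trace(a b^-3 a) = trace(a^2 b^-2) trace(b) - trace(a^2 b^-1)  (eliminate b^-1) = x^2*y^3 - x*y^2*z - 2*x^2*y - y^3 + x*z + 3*y
use: trace(a^2 b a b^-1) = trace(a^2 b a) trace(b) - trace(a^2 b a b)  (eliminate b^-1) = x^2*y*z - x*y^2 - x*z^2 + x
trace(a^2 b a b^-2) = trace(a^2 b a b^-1) trace(b) - trace(a^2 b a)  (eliminate b^-1) = x^2*y^2*z - x*y^3 - x*y*z^2 - x^2*z + 2*x*y + z
trace(a b a b^-3 a) = trace(a^2 b a b^-2) trace(b) - trace(a^2 b a b^-1)  (eliminate b^-1) = x^2*y^3*z - x*y^4 - x*y^2*z^2 - 2*x^2*y*z + 3*x*y^2 + x*z^2 + y*z - x
apply: trace(b^-2 a b a b a) = trace(b^-1 a b a b a) trace(b) - trace(b^-1 a b a b a b)  (eliminate b^-1) = x*y^2*z^2 - y^3*z - y*z^3 - x*y^2 - x*z^2 + 4*y*z + x
trace(a b a b^-3 a b) = trace(b^-2 a b a b a) trace(b) - trace(b^-2 a b a b a b)  (eliminate b^-1) = x*y^3*z^2 - y^4*z - y^2*z^3 - x*y^3 - 2*x*y*z^2 + 5*y^2*z + z^3 + 2*x*y - 3*z
trace(b a b^-3 a b^-1 a) = trace(a b a b^-3 a) trace(b) - trace(a b a b^-3 a b)  (eliminate b^-1) = x^2*y^4*z - x*y^5 - 2*x*y^3*z^2 - 2*x^2*y^2*z + y^4*z + y^2*z^3 + 4*x*y^3 + 3*x*y*z^2 - 4*y^2*z - z^3 - 3*x*y + 3*z
trace(b^-2 a b^-1 a^-1 b a b^-1) = trace(b a b^-3 a b^-1) trace(a) - trace(b a b^-3 a b^-1 a)  (eliminate a^-1) = -x^2*y^4*z + x^3*y^3 + x*y^5 + 2*x*y^3*z^2 + x^2*y^2*z - y^4*z - y^2*z^3 - 2*x^3*y - 5*x*y^3 - 3*x*y*z^2 + x^2*z + 4*y^2*z + z^3 + 6*x*y - 3*z
trace(a b^-1 a^-2 b^-2 a b^-1 a^-1 b) = trace(a^-1 b^-2 a b^-1 a^-1 b a b^-1) trace(a) - trace(a^-1 b^-2 a b^-1 a^-1 b a b^-1 a)  (eliminate a^-1) = -x^3*y^3*z^2 + 2*x^4*y^2*z + 2*x^2*y^4*z + 2*x^2*y^2*z^3 - x^5*y - 2*x^3*y^3 - 2*x^3*y*z^2 - x*y^5 - 3*x*y^3*z^2 - x*y*z^4 - 4*x^2*y^2*z + y^4*z + y^2*z^3 + 5*x^3*y + 5*x*y^3 + 6*x*y*z^2 - x^2*z - 4*y^2*z - z^3 - 5*x*y + 3*z
trace(a b^-1 a^-1 b^-1 a b^-1 a^-2 b^-2) = trace(a b^-1 a^-2 b^-2 a b^-1 a^-1) trace(b) - trace(a b^-1 a^-2 b^-2 a b^-1 a^-1 b)  (eliminate b^-1) = x^3*y^3*z^2 - 2*x^4*y^2*z - x^2*y^4*z - 2*x^2*y^2*z^3 + x^5*y + x^3*y^3 + 2*x^3*y*z^2 + 2*x*y^3*z^2 + x*y*z^4 + 4*x^2*y^2*z - y^2*z^3 - 5*x^3*y - 2*x*y^3 - 6*x*y*z^2 + x^2*z + 2*y^2*z + z^3 + 6*x*y - 3*z

x^3*y^3*z^2 - 2*x^4*y^2*z - x^2*y^4*z - 2*x^2*y^2*z^3 + x^5*y + x^3*y^3 + 2*x^3*y*z^2 + 2*x*y^3*z^2 + x*y*z^4 + 4*x^2*y^2*z - y^2*z^3 - 5*x^3*y - 2*x*y^3 - 6*x*y*z^2 + x^2*z + 2*y^2*z + z^3 + 6*x*y - 3*z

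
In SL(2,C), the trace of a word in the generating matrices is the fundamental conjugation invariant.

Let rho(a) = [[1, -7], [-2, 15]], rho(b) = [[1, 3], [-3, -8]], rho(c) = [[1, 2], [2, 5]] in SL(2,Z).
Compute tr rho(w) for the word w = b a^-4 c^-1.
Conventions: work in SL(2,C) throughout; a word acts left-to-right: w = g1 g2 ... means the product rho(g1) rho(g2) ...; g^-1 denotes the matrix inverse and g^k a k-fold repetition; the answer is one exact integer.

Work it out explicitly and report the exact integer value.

rho(b) = [[1, 3], [-3, -8]]
... * rho(a^-1) = [[15, 7], [2, 1]]  ->  [[21, 10], [-61, -29]]
... * rho(a^-1) = [[15, 7], [2, 1]]  ->  [[335, 157], [-973, -456]]
... * rho(a^-1) = [[15, 7], [2, 1]]  ->  [[5339, 2502], [-15507, -7267]]
... * rho(a^-1) = [[15, 7], [2, 1]]  ->  [[85089, 39875], [-247139, -115816]]
... * rho(c^-1) = [[5, -2], [-2, 1]]  ->  [[345695, -130303], [-1004063, 378462]]
tr = 345695 + 378462 = 724157

724157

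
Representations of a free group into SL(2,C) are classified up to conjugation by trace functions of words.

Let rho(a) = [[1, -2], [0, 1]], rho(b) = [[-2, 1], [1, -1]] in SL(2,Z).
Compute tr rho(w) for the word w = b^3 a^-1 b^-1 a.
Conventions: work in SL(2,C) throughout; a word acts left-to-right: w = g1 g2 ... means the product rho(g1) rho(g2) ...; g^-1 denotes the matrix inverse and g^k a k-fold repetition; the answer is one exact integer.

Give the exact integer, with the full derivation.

rho(b) = [[-2, 1], [1, -1]]
... * rho(b) = [[-2, 1], [1, -1]]  ->  [[5, -3], [-3, 2]]
... * rho(b) = [[-2, 1], [1, -1]]  ->  [[-13, 8], [8, -5]]
... * rho(a^-1) = [[1, 2], [0, 1]]  ->  [[-13, -18], [8, 11]]
... * rho(b^-1) = [[-1, -1], [-1, -2]]  ->  [[31, 49], [-19, -30]]
... * rho(a) = [[1, -2], [0, 1]]  ->  [[31, -13], [-19, 8]]
tr = 31 + 8 = 39

39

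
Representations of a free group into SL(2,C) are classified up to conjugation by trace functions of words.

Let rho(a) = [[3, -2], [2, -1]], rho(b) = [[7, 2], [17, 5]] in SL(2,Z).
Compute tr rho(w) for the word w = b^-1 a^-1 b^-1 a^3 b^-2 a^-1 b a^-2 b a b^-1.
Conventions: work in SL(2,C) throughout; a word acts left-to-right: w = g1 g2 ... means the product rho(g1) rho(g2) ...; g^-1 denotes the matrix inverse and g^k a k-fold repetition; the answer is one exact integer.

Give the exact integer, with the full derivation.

-7895586372

rho(b^-1) = [[5, -2], [-17, 7]]
... * rho(a^-1) = [[-1, 2], [-2, 3]]  ->  [[-1, 4], [3, -13]]
... * rho(b^-1) = [[5, -2], [-17, 7]]  ->  [[-73, 30], [236, -97]]
... * rho(a) = [[3, -2], [2, -1]]  ->  [[-159, 116], [514, -375]]
... * rho(a) = [[3, -2], [2, -1]]  ->  [[-245, 202], [792, -653]]
... * rho(a) = [[3, -2], [2, -1]]  ->  [[-331, 288], [1070, -931]]
... * rho(b^-1) = [[5, -2], [-17, 7]]  ->  [[-6551, 2678], [21177, -8657]]
... * rho(b^-1) = [[5, -2], [-17, 7]]  ->  [[-78281, 31848], [253054, -102953]]
... * rho(a^-1) = [[-1, 2], [-2, 3]]  ->  [[14585, -61018], [-47148, 197249]]
... * rho(b) = [[7, 2], [17, 5]]  ->  [[-935211, -275920], [3023197, 891949]]
... * rho(a^-1) = [[-1, 2], [-2, 3]]  ->  [[1487051, -2698182], [-4807095, 8722241]]
... * rho(a^-1) = [[-1, 2], [-2, 3]]  ->  [[3909313, -5120444], [-12637387, 16552533]]
... * rho(b) = [[7, 2], [17, 5]]  ->  [[-59682357, -17783594], [192931352, 57487891]]
... * rho(a) = [[3, -2], [2, -1]]  ->  [[-214614259, 137148308], [693769838, -443350595]]
... * rho(b^-1) = [[5, -2], [-17, 7]]  ->  [[-3404592531, 1389266674], [11005809305, -4490993841]]
tr = -3404592531 + -4490993841 = -7895586372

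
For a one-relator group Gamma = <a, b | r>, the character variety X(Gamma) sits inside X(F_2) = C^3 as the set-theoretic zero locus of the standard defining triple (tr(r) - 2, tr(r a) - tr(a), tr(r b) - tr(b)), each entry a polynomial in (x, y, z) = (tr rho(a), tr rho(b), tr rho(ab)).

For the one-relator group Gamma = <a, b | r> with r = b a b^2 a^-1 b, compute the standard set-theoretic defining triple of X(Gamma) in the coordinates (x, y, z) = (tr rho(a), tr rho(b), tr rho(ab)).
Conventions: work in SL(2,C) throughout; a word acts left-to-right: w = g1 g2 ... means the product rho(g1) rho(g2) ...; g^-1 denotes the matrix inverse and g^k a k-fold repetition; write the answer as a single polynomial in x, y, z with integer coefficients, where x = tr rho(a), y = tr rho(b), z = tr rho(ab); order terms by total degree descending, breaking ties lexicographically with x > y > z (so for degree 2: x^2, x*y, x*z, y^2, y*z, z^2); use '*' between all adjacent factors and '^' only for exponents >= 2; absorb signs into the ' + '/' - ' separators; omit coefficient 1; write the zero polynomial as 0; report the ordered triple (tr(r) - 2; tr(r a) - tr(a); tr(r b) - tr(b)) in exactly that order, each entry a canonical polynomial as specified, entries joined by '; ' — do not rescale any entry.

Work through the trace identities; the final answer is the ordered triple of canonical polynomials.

tr(a b^2) = tr(b)*tr(a b) - tr(a) = y*z - x
tr(b^2 a b) = tr(b)*tr(a b^2) - tr(a b) = y^2*z - x*y - z
tr(b^2 a b^2) = tr(b)*tr(b^2 a b) - tr(b^2 a) = y^3*z - x*y^2 - 2*y*z + x
tr(a b a b) = tr(a b)*tr(a b) - tr(1) = z^2 - 2
tr(a b a) = tr(a)*tr(b a) - tr(b) = x*z - y
tr(a b^2 a b) = tr(b)*tr(a b a b) - tr(a b a) = y*z^2 - x*z - y
tr(a^2) = tr(a)*tr(a) - tr(1) = x^2 - 2
tr(a b^2 a) = tr(b)*tr(a^2 b) - tr(a^2) = x*y*z - x^2 - y^2 + 2
tr(b^2 a b^2 a) = tr(b)*tr(a b^2 a b) - tr(a b^2 a) = y^2*z^2 - 2*x*y*z + x^2 - 2
tr(b a b^2 a^-1 b) = tr(b^2 a b^2)*tr(a) - tr(b^2 a b^2 a) = x*y^3*z - x^2*y^2 - y^2*z^2 + 2
tr(b a b a b^2) = tr(b)*tr(a b a b^2) - tr(a b a b)   [square of b] = y^2*z^2 - x*y*z - y^2 - z^2 + 2
tr(a b a b a b) = tr(b a)*tr(b a b a) - tr(b^-1 a^-1)   [split at a repeated b] = z^3 - 3*z
tr(a b a b a) = tr(a)*tr(b a b a) - tr(b a b)   [square of a] = x*z^2 - y*z - x
tr(b a b a b^2 a) = tr(b)*tr(a b a b a b) - tr(a b a b a)   [square of b] = y*z^3 - x*z^2 - 2*y*z + x
tr(b a b^2 a^-1 b a) = tr(b a b a b^2)*tr(a) - tr(b a b a b^2 a)   [inverse elimination on a] = x*y^2*z^2 - x^2*y*z - y*z^3 - x*y^2 + 2*y*z + x
tr(b^3 a b^2) = tr(b)*tr(b^2 a b^2) - tr(b^2 a b)   [square of b] = y^4*z - x*y^3 - 3*y^2*z + 2*x*y + z
tr(b^2) = tr(b)*tr(b) - tr(1)   [square of b] = y^2 - 2
tr(b^3) = tr(b)*tr(b^2) - tr(b)   [square of b] = y^3 - 3*y
tr(a b^3 a) = tr(a)*tr(b^3 a) - tr(b^3)   [square of a] = x*y^2*z - x^2*y - y^3 - x*z + 3*y
tr(b^3 a b^2 a) = tr(b)*tr(a b^3 a b) - tr(a b^3 a)   [square of b] = y^3*z^2 - 2*x*y^2*z + x^2*y - y*z^2 + x*z - y
tr(b a b^2 a^-1 b^2) = tr(b^3 a b^2)*tr(a) - tr(b^3 a b^2 a)   [inverse elimination on a] = x*y^4*z - x^2*y^3 - y^3*z^2 - x*y^2*z + x^2*y + y*z^2 + y
assemble the triple (tr(r) - 2; tr(r a) - x; tr(r b) - y)

x*y^3*z - x^2*y^2 - y^2*z^2; x*y^2*z^2 - x^2*y*z - y*z^3 - x*y^2 + 2*y*z; x*y^4*z - x^2*y^3 - y^3*z^2 - x*y^2*z + x^2*y + y*z^2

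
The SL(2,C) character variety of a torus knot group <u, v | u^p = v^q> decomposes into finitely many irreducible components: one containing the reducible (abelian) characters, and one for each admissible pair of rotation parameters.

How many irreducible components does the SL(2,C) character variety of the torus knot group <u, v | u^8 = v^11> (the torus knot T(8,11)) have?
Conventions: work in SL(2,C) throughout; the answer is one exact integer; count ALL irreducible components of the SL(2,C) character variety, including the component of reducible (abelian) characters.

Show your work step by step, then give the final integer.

Gamma = < u, v | u^8 = v^11 > (torus knot T(8,11)); the central element u^8 = v^11 acts as +I or -I in any irreducible SL(2,C) representation.
This locks tr(u) to 2*cos(pi*alpha/8), alpha in 1..7, and tr(v) to 2*cos(pi*beta/11), beta in 1..10, on each component of irreducible characters.
u^8 = (-1)^alpha I and v^11 = (-1)^beta I must agree, so alpha and beta have equal parity.
Enumerate parity-matched pairs: 4*5 odd-odd plus 3*5 even-even gives 35.
That is 35 components of irreducible characters, and with the reducible (abelian) component the total is 36.

36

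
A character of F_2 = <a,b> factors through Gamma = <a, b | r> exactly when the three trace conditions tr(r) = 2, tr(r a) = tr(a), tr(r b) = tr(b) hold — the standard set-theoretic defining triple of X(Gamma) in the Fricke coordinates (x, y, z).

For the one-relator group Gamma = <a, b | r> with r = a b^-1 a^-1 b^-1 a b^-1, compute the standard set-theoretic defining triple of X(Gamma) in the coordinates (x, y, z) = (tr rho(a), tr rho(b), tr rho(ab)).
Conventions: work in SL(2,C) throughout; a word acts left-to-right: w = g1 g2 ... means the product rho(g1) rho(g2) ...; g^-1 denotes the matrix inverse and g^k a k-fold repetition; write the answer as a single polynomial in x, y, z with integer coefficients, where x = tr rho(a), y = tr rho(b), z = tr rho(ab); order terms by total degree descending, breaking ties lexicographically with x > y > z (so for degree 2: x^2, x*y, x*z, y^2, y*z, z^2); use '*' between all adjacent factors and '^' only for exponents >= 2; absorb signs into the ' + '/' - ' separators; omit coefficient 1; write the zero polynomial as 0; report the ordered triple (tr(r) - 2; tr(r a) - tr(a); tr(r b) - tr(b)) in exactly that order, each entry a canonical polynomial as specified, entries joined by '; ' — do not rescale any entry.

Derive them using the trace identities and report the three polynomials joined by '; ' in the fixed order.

x^2*y^2*z - x^3*y - 2*x*y*z^2 + x^2*z + z^3 + 2*x*y - 3*z - 2; x^3*y^2*z - x^4*y - 2*x^2*y*z^2 + x^3*z - x*y^2*z + x*z^3 + 3*x^2*y + y*z^2 - 3*x*z - x - y; x^2*y*z - x^3 - x*z^2 - y*z + 3*x - y

tr(a b^-1) = tr(a) tr(b) - tr(a b) = x*y - z
tr(b^-1 a b^-1) = tr(a b^-1) tr(b) - tr(a) = x*y^2 - y*z - x
tr(a^2) = tr(a) tr(a) - tr(1) = x^2 - 2
tr(b a^2) = tr(a) tr(b a) - tr(b) = x*z - y
tr(a b a^2) = tr(a) tr(b a^2) - tr(b a) = x^2*z - x*y - z
tr(b a b a) = tr(b a) tr(b a) - tr(1)   [split at repeated b] = z^2 - 2
tr(b a b) = tr(b) tr(a b) - tr(a) = y*z - x
tr(a b a^2 b) = tr(a) tr(b a b a) - tr(b a b) = x*z^2 - y*z - x
tr(b a^2 b^-1 a) = tr(a b a^2) tr(b) - tr(a b a^2 b) = x^2*y*z - x*y^2 - x*z^2 + x
tr(a b^-1 a^-1 b a) = tr(b a^2 b^-1) tr(a) - tr(b a^2 b^-1 a) = -x^2*y*z + x^3 + x*y^2 + x*z^2 - 3*x
tr(a b a b a b) = tr(a b) tr(a b a b) - tr(a^-1 b^-1)   [split at repeated a] = z^3 - 3*z
tr(b a b a b^-1 a) = tr(a b a b a) tr(b) - tr(a b a b a b) = x*y*z^2 - y^2*z - z^3 - x*y + 3*z
tr(a b^-1 a^-1 b a b) = tr(b a b a b^-1) tr(a) - tr(b a b a b^-1 a) = -x*y*z^2 + x^2*z + y^2*z + z^3 - 3*z
tr(a b^-1 a b^-1 a^-1 b) = tr(a b^-1 a^-1 b a) tr(b) - tr(a b^-1 a^-1 b a b) = -x^2*y^2*z + x^3*y + x*y^3 + 2*x*y*z^2 - x^2*z - y^2*z - z^3 - 3*x*y + 3*z
tr(a b^-1 a^-1 b^-1 a b^-1) = tr(a b^-1 a b^-1 a^-1) tr(b) - tr(a b^-1 a b^-1 a^-1 b) = x^2*y^2*z - x^3*y - 2*x*y*z^2 + x^2*z + z^3 + 2*x*y - 3*z
tr(a^2 b^-1) = tr(a^2) tr(b) - tr(a^2 b) = x^2*y - x*z - y
tr(b^-1 a^2 b^-1) = tr(a^2 b^-1) tr(b) - tr(a^2) = x^2*y^2 - x*y*z - x^2 - y^2 + 2
tr(a^3) = tr(a) tr(a^2) - tr(a) = x^3 - 3*x
tr(b a^3 b) = tr(b) tr(a^3 b) - tr(a^3) = x^2*y*z - x^3 - x*y^2 - y*z + 3*x
tr(b a^3 b a) = tr(a) tr(a b a b a) - tr(a b a b) = x^2*z^2 - x*y*z - x^2 - z^2 + 2
tr(a^-1 b a^3 b) = tr(b a^3 b) tr(a) - tr(b a^3 b a) = x^3*y*z - x^4 - x^2*y^2 - x^2*z^2 + 4*x^2 + z^2 - 2
tr(a^2 b^-1 a^-1 b a) = tr(a^-1 b a^3) tr(b) - tr(a^-1 b a^3 b) = -x^3*y*z + x^4 + x^2*y^2 + x^2*z^2 + x*y*z - 4*x^2 - y^2 - z^2 + 2
tr(b a b a b) = tr(b) tr(a b a b) - tr(a b a) = y*z^2 - x*z - y
tr(a b a b a^2 b) = tr(a) tr(b a b a b a) - tr(b a b a b) = x*z^3 - y*z^2 - 2*x*z + y
tr(b a b a^2 b^-1 a) = tr(a b a b a^2) tr(b) - tr(a b a b a^2 b) = x^2*y*z^2 - x*y^2*z - x*z^3 - x^2*y + 2*x*z + y
tr(a^2 b^-1 a^-1 b a b) = tr(b a b a^2 b^-1) tr(a) - tr(b a b a^2 b^-1 a) = -x^2*y*z^2 + x^3*z + x*y^2*z + x*z^3 - 3*x*z - y
tr(a b^-1 a^2 b^-1 a^-1 b) = tr(a^2 b^-1 a^-1 b a) tr(b) - tr(a^2 b^-1 a^-1 b a b) = -x^3*y^2*z + x^4*y + x^2*y^3 + 2*x^2*y*z^2 - x^3*z - x*z^3 - 4*x^2*y - y^3 - y*z^2 + 3*x*z + 3*y
tr(a b^-1 a^-1 b^-1 a b^-1 a) = tr(a b^-1 a^2 b^-1 a^-1) tr(b) - tr(a b^-1 a^2 b^-1 a^-1 b) = x^3*y^2*z - x^4*y - 2*x^2*y*z^2 + x^3*z - x*y^2*z + x*z^3 + 3*x^2*y + y*z^2 - 3*x*z - y
tr(b^-1 a^2 b a) = tr(a^2 b a) tr(b) - tr(a^2 b a b) = x^2*y*z - x*y^2 - x*z^2 + x
tr(a^-1 b^-1 a^2 b) = tr(b^-1 a^2 b) tr(a) - tr(b^-1 a^2 b a) = -x^2*y*z + x^3 + x*y^2 + x*z^2 - 3*x
tr(a b^-1 a^-1 b^-1 a) = tr(a^-1 b^-1 a^2) tr(b) - tr(a^-1 b^-1 a^2 b) = x^2*y*z - x^3 - x*z^2 - y*z + 3*x
assemble the triple (tr(r) - 2; tr(r a) - x; tr(r b) - y)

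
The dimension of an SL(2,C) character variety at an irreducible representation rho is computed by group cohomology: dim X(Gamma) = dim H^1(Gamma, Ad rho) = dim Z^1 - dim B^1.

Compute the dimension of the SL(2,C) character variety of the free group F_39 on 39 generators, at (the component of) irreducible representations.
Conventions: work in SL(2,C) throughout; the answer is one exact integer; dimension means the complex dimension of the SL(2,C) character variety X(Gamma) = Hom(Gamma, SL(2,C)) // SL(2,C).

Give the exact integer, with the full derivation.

114

Gamma = F_39 has 39 generators and no relators.
A cocycle picks one sl_2 vector per generator freely, giving dim Z^1 = 3*39 = 117.
dim B^1 = 3: the coboundary map is injective because an irreducible image has centralizer 0 in sl_2.
dim X = dim H^1 = dim Z^1 - dim B^1 = 117 - 3 = 114.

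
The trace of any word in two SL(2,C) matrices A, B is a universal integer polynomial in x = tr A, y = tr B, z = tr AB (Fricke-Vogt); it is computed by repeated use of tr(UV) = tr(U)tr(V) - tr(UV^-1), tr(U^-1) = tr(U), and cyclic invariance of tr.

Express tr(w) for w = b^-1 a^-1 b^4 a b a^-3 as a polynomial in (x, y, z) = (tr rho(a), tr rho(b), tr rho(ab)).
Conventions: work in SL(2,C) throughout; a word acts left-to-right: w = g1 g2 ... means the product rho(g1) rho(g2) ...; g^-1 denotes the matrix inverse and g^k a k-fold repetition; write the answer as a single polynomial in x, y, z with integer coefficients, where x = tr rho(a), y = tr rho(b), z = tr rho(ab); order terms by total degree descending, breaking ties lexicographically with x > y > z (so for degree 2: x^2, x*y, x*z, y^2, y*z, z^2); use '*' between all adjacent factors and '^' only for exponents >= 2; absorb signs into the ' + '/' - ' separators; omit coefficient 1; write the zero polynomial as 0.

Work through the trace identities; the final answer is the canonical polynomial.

x^3*y^4*z^2 - x^4*y^3*z - x^2*y^5*z - x^2*y^3*z^3 + x^3*y^4 - 2*x^3*y^2*z^2 - x*y^4*z^2 + 2*x^4*y*z + 6*x^2*y^3*z + 2*x^2*y*z^3 + y^5*z + y^3*z^3 - 3*x^3*y^2 - 2*x*y^4 + 2*x*y^2*z^2 - 8*x^2*y*z - 5*y^3*z - 2*y*z^3 + x^3 + 7*x*y^2 + 6*y*z - 3*x

trace(a b^2) = trace(b) * trace(a b) - trace(a)   [square of b] = y*z - x
trace(b a b^2) = trace(b) * trace(a b^2) - trace(a b)   [square of b] = y^2*z - x*y - z
use: trace(b^3 a b) = trace(b) * trace(b a b^2) - trace(b a b)   [square of b] = y^3*z - x*y^2 - 2*y*z + x
use: trace(a b a b) = trace(b a) * trace(b a) - trace(1)   [split at a repeated b] = z^2 - 2
use: trace(a b a) = trace(a) * trace(b a) - trace(b)   [square of a] = x*z - y
trace(a b a b^2) = trace(b) * trace(a b a b) - trace(a b a)   [square of b] = y*z^2 - x*z - y
trace(b^3 a b a) = trace(b) * trace(a b a b^2) - trace(a b a b)   [square of b] = y^2*z^2 - x*y*z - y^2 - z^2 + 2
apply: trace(b^3 a b a^-1) = trace(b^3 a b) * trace(a) - trace(b^3 a b a)   [inverse elimination on a] = x*y^3*z - x^2*y^2 - y^2*z^2 - x*y*z + x^2 + y^2 + z^2 - 2
trace(b^2) = trace(b) * trace(b) - trace(1)   [square of b] = y^2 - 2
trace(b a^2 b) = trace(a) * trace(b^2 a) - trace(b^2)   [square of a] = x*y*z - x^2 - y^2 + 2
trace(b a^2 b^2) = trace(b) * trace(b a^2 b) - trace(b a^2)   [square of b] = x*y^2*z - x^2*y - y^3 - x*z + 3*y
trace(a b^4 a) = trace(b) * trace(b a^2 b^2) - trace(b a^2 b)   [square of b] = x*y^3*z - x^2*y^2 - y^4 - 2*x*y*z + x^2 + 4*y^2 - 2
use: trace(b^4 a b a) = trace(b) * trace(a b a b^3) - trace(a b a b^2)   [square of b] = y^3*z^2 - x*y^2*z - y^3 - 2*y*z^2 + x*z + 3*y
trace(b^4 a b) = trace(b) * trace(b^3 a b) - trace(b^3 a)   [square of b] = y^4*z - x*y^3 - 3*y^2*z + 2*x*y + z
trace(a b^4 a b a) = trace(a) * trace(b^4 a b a) - trace(b^4 a b)   [square of a] = x*y^3*z^2 - x^2*y^2*z - y^4*z - 2*x*y*z^2 + x^2*z + 3*y^2*z + x*y - z
trace(a b a b a b) = trace(a b a b) * trace(a b) - trace(b a)   [split at a repeated a] = z^3 - 3*z
use: trace(a b a b a) = trace(a) * trace(b a b a) - trace(b a b)   [square of a] = x*z^2 - y*z - x
trace(b a b a b a b) = trace(b) * trace(a b a b a b) - trace(a b a b a)   [square of b] = y*z^3 - x*z^2 - 2*y*z + x
trace(b a b a b a b^2) = trace(b) * trace(b a b a b a b) - trace(b a b a b a)   [square of b] = y^2*z^3 - x*y*z^2 - 2*y^2*z - z^3 + x*y + 3*z
trace(a b^4 a b a b) = trace(b) * trace(b a b a b a b^2) - trace(b a b a b a b)   [square of b] = y^3*z^3 - x*y^2*z^2 - 2*y^3*z - 2*y*z^3 + x*y^2 + x*z^2 + 5*y*z - x
use: trace(b^-1 a b^4 a b a) = trace(a b^4 a b a) * trace(b) - trace(a b^4 a b a b)   [inverse elimination on b] = x*y^4*z^2 - x^2*y^3*z - y^5*z - y^3*z^3 - x*y^2*z^2 + x^2*y*z + 5*y^3*z + 2*y*z^3 - x*z^2 - 6*y*z + x
use: trace(b^4 a b a^-1 b^-1 a) = trace(b^-1 a b^4 a b) * trace(a) - trace(b^-1 a b^4 a b a)   [inverse elimination on a] = -x*y^4*z^2 + 2*x^2*y^3*z + y^5*z + y^3*z^3 - x^3*y^2 - x*y^4 + x*y^2*z^2 - 3*x^2*y*z - 5*y^3*z - 2*y*z^3 + x^3 + 4*x*y^2 + x*z^2 + 6*y*z - 3*x
trace(b^-1 a^-1 b^4 a b a^-1) = trace(b^4 a b a^-1 b^-1) * trace(a) - trace(b^4 a b a^-1 b^-1 a)   [inverse elimination on a] = x*y^4*z^2 - x^2*y^3*z - y^5*z - y^3*z^3 + x*y^4 - 2*x*y^2*z^2 + 2*x^2*y*z + 5*y^3*z + 2*y*z^3 - 3*x*y^2 - 6*y*z + x
apply: trace(b^3) = trace(b) * trace(b^2) - trace(b)   [square of b] = y^3 - 3*y
apply: trace(b^4) = trace(b) * trace(b^3) - trace(b^2)   [square of b] = y^4 - 4*y^2 + 2
use: trace(a^-2 b^-1 a^-1 b^4 a b) = trace(b^-1 a^-1 b^4 a b a^-1) * trace(a) - trace(b^-1 a^-1 b^4 a b)   [inverse elimination on a] = x^2*y^4*z^2 - x^3*y^3*z - x*y^5*z - x*y^3*z^3 + x^2*y^4 - 2*x^2*y^2*z^2 + 2*x^3*y*z + 5*x*y^3*z + 2*x*y*z^3 - 3*x^2*y^2 - y^4 - 6*x*y*z + x^2 + 4*y^2 - 2
trace(b^-1 a^-1 b^4 a b a^-3) = trace(a^-2 b^-1 a^-1 b^4 a b) * trace(a) - trace(a^-2 b^-1 a^-1 b^4 a b a)   [inverse elimination on a] = x^3*y^4*z^2 - x^4*y^3*z - x^2*y^5*z - x^2*y^3*z^3 + x^3*y^4 - 2*x^3*y^2*z^2 - x*y^4*z^2 + 2*x^4*y*z + 6*x^2*y^3*z + 2*x^2*y*z^3 + y^5*z + y^3*z^3 - 3*x^3*y^2 - 2*x*y^4 + 2*x*y^2*z^2 - 8*x^2*y*z - 5*y^3*z - 2*y*z^3 + x^3 + 7*x*y^2 + 6*y*z - 3*x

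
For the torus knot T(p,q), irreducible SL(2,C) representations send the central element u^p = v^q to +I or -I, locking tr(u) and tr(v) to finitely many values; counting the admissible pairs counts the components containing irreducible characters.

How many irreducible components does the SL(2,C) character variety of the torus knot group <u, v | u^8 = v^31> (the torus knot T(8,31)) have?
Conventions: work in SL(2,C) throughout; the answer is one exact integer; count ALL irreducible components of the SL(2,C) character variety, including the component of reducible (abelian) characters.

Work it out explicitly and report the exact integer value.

For T(8,31): irreducibility forces the central element u^8 = v^31 to one of +I, -I.
This locks tr(u) to 2*cos(pi*alpha/8), alpha in 1..7, and tr(v) to 2*cos(pi*beta/31), beta in 1..30, on each component of irreducible characters.
u^8 = (-1)^alpha I and v^31 = (-1)^beta I must agree, so alpha and beta have equal parity.
count pairs: odd alpha (4 choices) x odd beta (15), plus even alpha (3) x even beta (15): 4*15 + 3*15 = 105.
That is 105 components of irreducible characters, and with the reducible (abelian) component the total is 106.

106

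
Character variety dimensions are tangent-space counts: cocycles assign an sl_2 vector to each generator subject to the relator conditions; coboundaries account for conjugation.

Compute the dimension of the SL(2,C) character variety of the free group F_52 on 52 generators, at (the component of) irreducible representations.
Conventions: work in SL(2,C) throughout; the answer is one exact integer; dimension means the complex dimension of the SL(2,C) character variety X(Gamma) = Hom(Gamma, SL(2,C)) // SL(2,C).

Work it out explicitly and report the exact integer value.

153

Here Gamma is free of rank 52 — no relator constrains a cocycle.
A cocycle picks one sl_2 vector per generator freely, giving dim Z^1 = 3*52 = 156.
At an irreducible rho the centralizer of the image in sl_2 is 0, so the coboundary map sl_2 -> Z^1 is injective: dim B^1 = 3.
Therefore dim X = 156 - 3 = 153.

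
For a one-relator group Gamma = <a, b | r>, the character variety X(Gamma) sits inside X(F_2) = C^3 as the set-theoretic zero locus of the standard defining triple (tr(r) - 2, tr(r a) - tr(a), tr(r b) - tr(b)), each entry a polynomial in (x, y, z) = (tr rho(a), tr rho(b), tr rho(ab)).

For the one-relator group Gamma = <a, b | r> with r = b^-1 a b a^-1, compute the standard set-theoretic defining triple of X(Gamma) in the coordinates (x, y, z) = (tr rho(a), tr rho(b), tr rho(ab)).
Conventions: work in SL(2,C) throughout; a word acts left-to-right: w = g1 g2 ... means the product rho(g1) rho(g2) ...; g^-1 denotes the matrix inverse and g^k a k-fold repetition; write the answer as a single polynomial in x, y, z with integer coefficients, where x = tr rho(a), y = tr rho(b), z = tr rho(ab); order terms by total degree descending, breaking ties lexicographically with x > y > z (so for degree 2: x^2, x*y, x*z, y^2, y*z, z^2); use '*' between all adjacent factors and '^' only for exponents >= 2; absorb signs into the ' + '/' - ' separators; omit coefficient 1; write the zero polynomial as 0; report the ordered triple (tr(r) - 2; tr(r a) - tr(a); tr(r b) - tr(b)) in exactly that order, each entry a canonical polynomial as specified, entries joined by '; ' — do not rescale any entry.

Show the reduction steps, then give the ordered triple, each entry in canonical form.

-x*y*z + x^2 + y^2 + z^2 - 4; 0; 0

trace(b a b) = trace(b) trace(a b) - trace(a) = y*z - x
trace(b a b a) = trace(a b) trace(a b) - trace(1)   [split at repeated a] = z^2 - 2
trace(a b a^-1 b) = trace(b a b) trace(a) - trace(b a b a) = x*y*z - x^2 - z^2 + 2
reduce: trace(b^-1 a b a^-1) = trace(a b a^-1) trace(b) - trace(a b a^-1 b) = -x*y*z + x^2 + y^2 + z^2 - 2
assemble the triple (trace(r) - 2; trace(r a) - x; trace(r b) - y)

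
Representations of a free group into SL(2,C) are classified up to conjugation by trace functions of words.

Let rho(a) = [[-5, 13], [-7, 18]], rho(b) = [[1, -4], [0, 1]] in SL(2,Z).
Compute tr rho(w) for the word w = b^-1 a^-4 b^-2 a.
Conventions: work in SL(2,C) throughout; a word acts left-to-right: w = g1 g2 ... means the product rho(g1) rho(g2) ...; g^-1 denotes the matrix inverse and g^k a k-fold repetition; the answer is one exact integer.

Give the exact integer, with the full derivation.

rho(b^-1) = [[1, 4], [0, 1]]
... * rho(a^-1) = [[18, -13], [7, -5]]  ->  [[46, -33], [7, -5]]
... * rho(a^-1) = [[18, -13], [7, -5]]  ->  [[597, -433], [91, -66]]
... * rho(a^-1) = [[18, -13], [7, -5]]  ->  [[7715, -5596], [1176, -853]]
... * rho(a^-1) = [[18, -13], [7, -5]]  ->  [[99698, -72315], [15197, -11023]]
... * rho(b^-1) = [[1, 4], [0, 1]]  ->  [[99698, 326477], [15197, 49765]]
... * rho(b^-1) = [[1, 4], [0, 1]]  ->  [[99698, 725269], [15197, 110553]]
... * rho(a) = [[-5, 13], [-7, 18]]  ->  [[-5575373, 14350916], [-849856, 2187515]]
tr = -5575373 + 2187515 = -3387858

-3387858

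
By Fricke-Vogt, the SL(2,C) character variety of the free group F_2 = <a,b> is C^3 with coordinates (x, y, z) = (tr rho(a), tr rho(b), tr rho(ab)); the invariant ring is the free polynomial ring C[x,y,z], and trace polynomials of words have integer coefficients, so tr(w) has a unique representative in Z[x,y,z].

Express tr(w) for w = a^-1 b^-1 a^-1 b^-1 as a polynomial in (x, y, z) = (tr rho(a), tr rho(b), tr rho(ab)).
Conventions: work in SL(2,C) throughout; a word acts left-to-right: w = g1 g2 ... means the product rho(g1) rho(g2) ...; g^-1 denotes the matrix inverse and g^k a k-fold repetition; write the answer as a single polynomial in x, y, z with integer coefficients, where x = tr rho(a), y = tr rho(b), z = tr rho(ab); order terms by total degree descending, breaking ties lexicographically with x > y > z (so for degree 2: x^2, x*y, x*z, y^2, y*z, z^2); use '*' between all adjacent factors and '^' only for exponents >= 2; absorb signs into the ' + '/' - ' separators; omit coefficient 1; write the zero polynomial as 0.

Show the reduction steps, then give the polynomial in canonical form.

z^2 - 2

use: trace(a^-1) = trace(a) = x
apply: trace(a^-2) = trace(a^-1) * trace(a) - trace(1) = x^2 - 2
apply: trace(b a^-1) = trace(b) * trace(a) - trace(b a) = x*y - z
trace(a^-2 b) = trace(b a^-1) * trace(a) - trace(b) = x^2*y - x*z - y
apply: trace(a^-1 b^-1 a^-1) = trace(a^-2) * trace(b) - trace(a^-2 b) = x*z - y
apply: trace(a b a b) = trace(a b) * trace(a b) - trace(1)   [split at repeated a] = z^2 - 2
use: trace(b^-1 a b a) = trace(a b a) * trace(b) - trace(a b a b) = x*y*z - y^2 - z^2 + 2
use: trace(b a^-1 b^-1 a) = trace(b^-1 a b) * trace(a) - trace(b^-1 a b a) = -x*y*z + x^2 + y^2 + z^2 - 2
trace(a^-1 b^-1 a^-1 b) = trace(b a^-1 b^-1) * trace(a) - trace(b a^-1 b^-1 a) = x*y*z - y^2 - z^2 + 2
apply: trace(a^-1 b^-1 a^-1 b^-1) = trace(a^-1 b^-1 a^-1) * trace(b) - trace(a^-1 b^-1 a^-1 b) = z^2 - 2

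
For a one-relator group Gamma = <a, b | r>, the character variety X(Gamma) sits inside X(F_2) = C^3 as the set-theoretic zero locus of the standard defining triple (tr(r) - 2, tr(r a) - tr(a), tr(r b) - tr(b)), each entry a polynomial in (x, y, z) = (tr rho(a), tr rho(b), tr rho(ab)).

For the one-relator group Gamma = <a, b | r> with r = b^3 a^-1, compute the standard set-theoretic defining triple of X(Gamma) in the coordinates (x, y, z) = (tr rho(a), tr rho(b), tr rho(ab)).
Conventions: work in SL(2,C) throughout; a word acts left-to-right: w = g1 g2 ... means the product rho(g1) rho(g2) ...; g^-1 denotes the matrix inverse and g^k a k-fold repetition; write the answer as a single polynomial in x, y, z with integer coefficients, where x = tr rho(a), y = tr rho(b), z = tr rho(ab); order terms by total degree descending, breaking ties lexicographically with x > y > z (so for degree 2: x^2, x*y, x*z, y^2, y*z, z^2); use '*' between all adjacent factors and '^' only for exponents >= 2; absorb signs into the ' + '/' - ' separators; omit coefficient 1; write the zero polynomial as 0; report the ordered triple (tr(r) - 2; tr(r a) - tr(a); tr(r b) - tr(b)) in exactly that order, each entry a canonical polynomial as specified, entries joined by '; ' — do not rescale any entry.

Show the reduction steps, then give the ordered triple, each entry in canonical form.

tr(b^2) = tr(b) tr(b) - tr(1) = y^2 - 2
tr(b^3) = tr(b) tr(b^2) - tr(b) = y^3 - 3*y
tr(b a b) = tr(b) tr(a b) - tr(a) = y*z - x
tr(b^3 a) = tr(b) tr(b a b) - tr(b a) = y^2*z - x*y - z
tr(b^3 a^-1) = tr(b^3) tr(a) - tr(b^3 a) = x*y^3 - y^2*z - 2*x*y + z
tr(b^4) = tr(b) tr(b^3) - tr(b^2)  (reduce the b square) = y^4 - 4*y^2 + 2
tr(b^4 a) = tr(b) tr(b a b^2) - tr(b a b)  (reduce the b square) = y^3*z - x*y^2 - 2*y*z + x
tr(b^3 a^-1 b) = tr(b^4) tr(a) - tr(b^4 a)  (eliminate a^-1) = x*y^4 - y^3*z - 3*x*y^2 + 2*y*z + x
assemble the triple (tr(r) - 2; tr(r a) - x; tr(r b) - y)

x*y^3 - y^2*z - 2*x*y + z - 2; y^3 - x - 3*y; x*y^4 - y^3*z - 3*x*y^2 + 2*y*z + x - y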